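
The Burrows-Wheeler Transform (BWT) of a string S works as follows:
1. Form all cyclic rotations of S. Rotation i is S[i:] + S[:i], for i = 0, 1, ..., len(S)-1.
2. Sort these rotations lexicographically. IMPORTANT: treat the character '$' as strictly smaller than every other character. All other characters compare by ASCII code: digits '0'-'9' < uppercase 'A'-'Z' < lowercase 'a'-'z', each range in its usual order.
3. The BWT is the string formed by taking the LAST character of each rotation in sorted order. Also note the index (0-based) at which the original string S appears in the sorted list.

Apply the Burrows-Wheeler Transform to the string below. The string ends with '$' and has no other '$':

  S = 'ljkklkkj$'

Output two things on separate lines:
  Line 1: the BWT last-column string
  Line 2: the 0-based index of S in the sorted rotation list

All 9 rotations (rotation i = S[i:]+S[:i]):
  rot[0] = ljkklkkj$
  rot[1] = jkklkkj$l
  rot[2] = kklkkj$lj
  rot[3] = klkkj$ljk
  rot[4] = lkkj$ljkk
  rot[5] = kkj$ljkkl
  rot[6] = kj$ljkklk
  rot[7] = j$ljkklkk
  rot[8] = $ljkklkkj
Sorted (with $ < everything):
  sorted[0] = $ljkklkkj  (last char: 'j')
  sorted[1] = j$ljkklkk  (last char: 'k')
  sorted[2] = jkklkkj$l  (last char: 'l')
  sorted[3] = kj$ljkklk  (last char: 'k')
  sorted[4] = kkj$ljkkl  (last char: 'l')
  sorted[5] = kklkkj$lj  (last char: 'j')
  sorted[6] = klkkj$ljk  (last char: 'k')
  sorted[7] = ljkklkkj$  (last char: '$')
  sorted[8] = lkkj$ljkk  (last char: 'k')
Last column: jklkljk$k
Original string S is at sorted index 7

Answer: jklkljk$k
7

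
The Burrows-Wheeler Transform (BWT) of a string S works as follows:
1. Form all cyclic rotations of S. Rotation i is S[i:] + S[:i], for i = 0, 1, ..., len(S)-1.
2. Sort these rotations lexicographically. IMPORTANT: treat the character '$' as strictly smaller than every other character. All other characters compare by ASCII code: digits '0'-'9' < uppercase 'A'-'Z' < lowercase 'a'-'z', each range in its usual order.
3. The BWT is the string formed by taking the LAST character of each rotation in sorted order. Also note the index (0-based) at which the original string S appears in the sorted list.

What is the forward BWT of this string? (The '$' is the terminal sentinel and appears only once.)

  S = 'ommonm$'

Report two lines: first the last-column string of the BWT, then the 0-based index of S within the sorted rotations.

Answer: mnomo$m
5

Derivation:
All 7 rotations (rotation i = S[i:]+S[:i]):
  rot[0] = ommonm$
  rot[1] = mmonm$o
  rot[2] = monm$om
  rot[3] = onm$omm
  rot[4] = nm$ommo
  rot[5] = m$ommon
  rot[6] = $ommonm
Sorted (with $ < everything):
  sorted[0] = $ommonm  (last char: 'm')
  sorted[1] = m$ommon  (last char: 'n')
  sorted[2] = mmonm$o  (last char: 'o')
  sorted[3] = monm$om  (last char: 'm')
  sorted[4] = nm$ommo  (last char: 'o')
  sorted[5] = ommonm$  (last char: '$')
  sorted[6] = onm$omm  (last char: 'm')
Last column: mnomo$m
Original string S is at sorted index 5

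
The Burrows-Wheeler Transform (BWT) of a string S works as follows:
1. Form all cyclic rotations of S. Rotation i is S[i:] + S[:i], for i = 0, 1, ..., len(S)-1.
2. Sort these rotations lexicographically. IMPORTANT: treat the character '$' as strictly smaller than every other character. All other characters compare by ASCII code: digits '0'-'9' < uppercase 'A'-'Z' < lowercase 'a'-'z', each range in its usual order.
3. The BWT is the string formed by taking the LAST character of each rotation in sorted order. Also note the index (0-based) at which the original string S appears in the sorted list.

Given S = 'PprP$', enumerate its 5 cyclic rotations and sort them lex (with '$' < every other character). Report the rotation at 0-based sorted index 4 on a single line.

All 5 rotations (rotation i = S[i:]+S[:i]):
  rot[0] = PprP$
  rot[1] = prP$P
  rot[2] = rP$Pp
  rot[3] = P$Ppr
  rot[4] = $PprP
Sorted (with $ < everything):
  sorted[0] = $PprP
  sorted[1] = P$Ppr
  sorted[2] = PprP$
  sorted[3] = prP$P
  sorted[4] = rP$Pp
sorted[4] = rP$Pp

Answer: rP$Pp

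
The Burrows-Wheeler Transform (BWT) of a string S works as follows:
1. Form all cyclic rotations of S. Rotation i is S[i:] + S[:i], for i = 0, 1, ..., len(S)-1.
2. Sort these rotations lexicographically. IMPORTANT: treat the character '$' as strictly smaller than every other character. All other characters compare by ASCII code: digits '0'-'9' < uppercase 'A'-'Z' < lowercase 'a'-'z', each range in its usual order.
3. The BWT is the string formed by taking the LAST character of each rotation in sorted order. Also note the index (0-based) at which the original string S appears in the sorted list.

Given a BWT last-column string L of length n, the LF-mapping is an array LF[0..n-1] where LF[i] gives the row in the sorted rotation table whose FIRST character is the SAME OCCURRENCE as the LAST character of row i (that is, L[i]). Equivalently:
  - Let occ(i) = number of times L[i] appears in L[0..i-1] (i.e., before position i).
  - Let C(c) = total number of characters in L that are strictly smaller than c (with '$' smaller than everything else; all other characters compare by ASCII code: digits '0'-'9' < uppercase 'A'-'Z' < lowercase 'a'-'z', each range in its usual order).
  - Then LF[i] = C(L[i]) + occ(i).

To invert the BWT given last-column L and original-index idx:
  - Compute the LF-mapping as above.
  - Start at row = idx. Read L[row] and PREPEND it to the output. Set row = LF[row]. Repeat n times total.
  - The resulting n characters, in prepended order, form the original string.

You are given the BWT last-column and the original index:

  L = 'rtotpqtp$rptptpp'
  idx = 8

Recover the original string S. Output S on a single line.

Answer: qptppttpttopprr$

Derivation:
LF mapping: 9 11 1 12 2 8 13 3 0 10 4 14 5 15 6 7
Walk LF starting at row 8, prepending L[row]:
  step 1: row=8, L[8]='$', prepend. Next row=LF[8]=0
  step 2: row=0, L[0]='r', prepend. Next row=LF[0]=9
  step 3: row=9, L[9]='r', prepend. Next row=LF[9]=10
  step 4: row=10, L[10]='p', prepend. Next row=LF[10]=4
  step 5: row=4, L[4]='p', prepend. Next row=LF[4]=2
  step 6: row=2, L[2]='o', prepend. Next row=LF[2]=1
  step 7: row=1, L[1]='t', prepend. Next row=LF[1]=11
  step 8: row=11, L[11]='t', prepend. Next row=LF[11]=14
  step 9: row=14, L[14]='p', prepend. Next row=LF[14]=6
  step 10: row=6, L[6]='t', prepend. Next row=LF[6]=13
  step 11: row=13, L[13]='t', prepend. Next row=LF[13]=15
  step 12: row=15, L[15]='p', prepend. Next row=LF[15]=7
  step 13: row=7, L[7]='p', prepend. Next row=LF[7]=3
  step 14: row=3, L[3]='t', prepend. Next row=LF[3]=12
  step 15: row=12, L[12]='p', prepend. Next row=LF[12]=5
  step 16: row=5, L[5]='q', prepend. Next row=LF[5]=8
Reversed output: qptppttpttopprr$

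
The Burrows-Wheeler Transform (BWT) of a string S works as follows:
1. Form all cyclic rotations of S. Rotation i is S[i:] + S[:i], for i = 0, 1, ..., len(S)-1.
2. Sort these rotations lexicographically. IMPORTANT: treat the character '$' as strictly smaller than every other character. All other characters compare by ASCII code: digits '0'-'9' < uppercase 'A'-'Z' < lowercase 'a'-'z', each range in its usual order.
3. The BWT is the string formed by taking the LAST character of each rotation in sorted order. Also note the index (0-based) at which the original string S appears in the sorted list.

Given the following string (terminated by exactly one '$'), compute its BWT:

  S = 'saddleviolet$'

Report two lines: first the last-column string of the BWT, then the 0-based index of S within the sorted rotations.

All 13 rotations (rotation i = S[i:]+S[:i]):
  rot[0] = saddleviolet$
  rot[1] = addleviolet$s
  rot[2] = ddleviolet$sa
  rot[3] = dleviolet$sad
  rot[4] = leviolet$sadd
  rot[5] = eviolet$saddl
  rot[6] = violet$saddle
  rot[7] = iolet$saddlev
  rot[8] = olet$saddlevi
  rot[9] = let$saddlevio
  rot[10] = et$saddleviol
  rot[11] = t$saddleviole
  rot[12] = $saddleviolet
Sorted (with $ < everything):
  sorted[0] = $saddleviolet  (last char: 't')
  sorted[1] = addleviolet$s  (last char: 's')
  sorted[2] = ddleviolet$sa  (last char: 'a')
  sorted[3] = dleviolet$sad  (last char: 'd')
  sorted[4] = et$saddleviol  (last char: 'l')
  sorted[5] = eviolet$saddl  (last char: 'l')
  sorted[6] = iolet$saddlev  (last char: 'v')
  sorted[7] = let$saddlevio  (last char: 'o')
  sorted[8] = leviolet$sadd  (last char: 'd')
  sorted[9] = olet$saddlevi  (last char: 'i')
  sorted[10] = saddleviolet$  (last char: '$')
  sorted[11] = t$saddleviole  (last char: 'e')
  sorted[12] = violet$saddle  (last char: 'e')
Last column: tsadllvodi$ee
Original string S is at sorted index 10

Answer: tsadllvodi$ee
10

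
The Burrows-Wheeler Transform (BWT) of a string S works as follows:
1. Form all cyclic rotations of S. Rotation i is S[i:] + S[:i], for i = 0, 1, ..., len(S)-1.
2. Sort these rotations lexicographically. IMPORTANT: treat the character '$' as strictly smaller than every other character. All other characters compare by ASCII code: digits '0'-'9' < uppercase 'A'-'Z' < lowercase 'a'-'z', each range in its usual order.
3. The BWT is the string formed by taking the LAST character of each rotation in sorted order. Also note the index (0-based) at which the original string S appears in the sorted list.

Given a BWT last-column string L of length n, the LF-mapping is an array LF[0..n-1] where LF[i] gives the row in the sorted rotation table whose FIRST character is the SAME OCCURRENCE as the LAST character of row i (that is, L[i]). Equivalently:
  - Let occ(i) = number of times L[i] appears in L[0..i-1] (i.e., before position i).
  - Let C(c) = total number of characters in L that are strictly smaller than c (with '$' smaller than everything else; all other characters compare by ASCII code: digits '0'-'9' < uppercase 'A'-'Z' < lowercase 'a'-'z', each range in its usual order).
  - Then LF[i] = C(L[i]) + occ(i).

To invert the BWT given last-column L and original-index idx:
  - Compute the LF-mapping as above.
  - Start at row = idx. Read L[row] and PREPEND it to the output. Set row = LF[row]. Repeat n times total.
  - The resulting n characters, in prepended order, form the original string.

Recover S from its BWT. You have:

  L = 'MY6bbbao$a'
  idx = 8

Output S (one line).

Answer: baobabY6M$

Derivation:
LF mapping: 2 3 1 6 7 8 4 9 0 5
Walk LF starting at row 8, prepending L[row]:
  step 1: row=8, L[8]='$', prepend. Next row=LF[8]=0
  step 2: row=0, L[0]='M', prepend. Next row=LF[0]=2
  step 3: row=2, L[2]='6', prepend. Next row=LF[2]=1
  step 4: row=1, L[1]='Y', prepend. Next row=LF[1]=3
  step 5: row=3, L[3]='b', prepend. Next row=LF[3]=6
  step 6: row=6, L[6]='a', prepend. Next row=LF[6]=4
  step 7: row=4, L[4]='b', prepend. Next row=LF[4]=7
  step 8: row=7, L[7]='o', prepend. Next row=LF[7]=9
  step 9: row=9, L[9]='a', prepend. Next row=LF[9]=5
  step 10: row=5, L[5]='b', prepend. Next row=LF[5]=8
Reversed output: baobabY6M$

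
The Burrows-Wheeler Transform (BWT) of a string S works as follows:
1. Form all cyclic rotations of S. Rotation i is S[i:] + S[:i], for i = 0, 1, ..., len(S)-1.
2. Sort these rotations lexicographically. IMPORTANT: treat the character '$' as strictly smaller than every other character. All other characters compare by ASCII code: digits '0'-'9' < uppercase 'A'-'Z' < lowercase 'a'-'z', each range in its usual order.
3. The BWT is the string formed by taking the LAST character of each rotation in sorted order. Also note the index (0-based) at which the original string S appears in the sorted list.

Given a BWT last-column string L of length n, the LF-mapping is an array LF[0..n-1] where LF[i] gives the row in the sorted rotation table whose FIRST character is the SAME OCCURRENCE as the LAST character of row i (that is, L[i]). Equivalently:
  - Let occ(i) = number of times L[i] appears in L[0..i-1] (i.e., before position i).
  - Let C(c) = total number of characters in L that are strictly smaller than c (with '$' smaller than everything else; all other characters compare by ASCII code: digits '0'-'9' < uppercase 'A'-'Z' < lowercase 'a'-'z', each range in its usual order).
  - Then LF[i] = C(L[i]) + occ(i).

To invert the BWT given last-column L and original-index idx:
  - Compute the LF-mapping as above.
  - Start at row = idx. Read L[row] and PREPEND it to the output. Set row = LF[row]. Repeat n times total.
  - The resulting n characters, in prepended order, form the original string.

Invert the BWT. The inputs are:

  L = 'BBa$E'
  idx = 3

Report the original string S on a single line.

LF mapping: 1 2 4 0 3
Walk LF starting at row 3, prepending L[row]:
  step 1: row=3, L[3]='$', prepend. Next row=LF[3]=0
  step 2: row=0, L[0]='B', prepend. Next row=LF[0]=1
  step 3: row=1, L[1]='B', prepend. Next row=LF[1]=2
  step 4: row=2, L[2]='a', prepend. Next row=LF[2]=4
  step 5: row=4, L[4]='E', prepend. Next row=LF[4]=3
Reversed output: EaBB$

Answer: EaBB$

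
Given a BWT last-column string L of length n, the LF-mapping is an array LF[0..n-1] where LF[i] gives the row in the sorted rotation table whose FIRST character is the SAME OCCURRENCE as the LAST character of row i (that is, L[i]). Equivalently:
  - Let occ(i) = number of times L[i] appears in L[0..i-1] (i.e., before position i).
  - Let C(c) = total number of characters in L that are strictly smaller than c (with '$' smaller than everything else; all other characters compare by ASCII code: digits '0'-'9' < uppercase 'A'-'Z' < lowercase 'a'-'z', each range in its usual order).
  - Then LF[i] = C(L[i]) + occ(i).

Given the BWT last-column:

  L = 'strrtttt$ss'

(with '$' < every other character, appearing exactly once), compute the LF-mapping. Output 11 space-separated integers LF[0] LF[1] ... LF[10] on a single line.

Answer: 3 6 1 2 7 8 9 10 0 4 5

Derivation:
Char counts: '$':1, 'r':2, 's':3, 't':5
C (first-col start): C('$')=0, C('r')=1, C('s')=3, C('t')=6
L[0]='s': occ=0, LF[0]=C('s')+0=3+0=3
L[1]='t': occ=0, LF[1]=C('t')+0=6+0=6
L[2]='r': occ=0, LF[2]=C('r')+0=1+0=1
L[3]='r': occ=1, LF[3]=C('r')+1=1+1=2
L[4]='t': occ=1, LF[4]=C('t')+1=6+1=7
L[5]='t': occ=2, LF[5]=C('t')+2=6+2=8
L[6]='t': occ=3, LF[6]=C('t')+3=6+3=9
L[7]='t': occ=4, LF[7]=C('t')+4=6+4=10
L[8]='$': occ=0, LF[8]=C('$')+0=0+0=0
L[9]='s': occ=1, LF[9]=C('s')+1=3+1=4
L[10]='s': occ=2, LF[10]=C('s')+2=3+2=5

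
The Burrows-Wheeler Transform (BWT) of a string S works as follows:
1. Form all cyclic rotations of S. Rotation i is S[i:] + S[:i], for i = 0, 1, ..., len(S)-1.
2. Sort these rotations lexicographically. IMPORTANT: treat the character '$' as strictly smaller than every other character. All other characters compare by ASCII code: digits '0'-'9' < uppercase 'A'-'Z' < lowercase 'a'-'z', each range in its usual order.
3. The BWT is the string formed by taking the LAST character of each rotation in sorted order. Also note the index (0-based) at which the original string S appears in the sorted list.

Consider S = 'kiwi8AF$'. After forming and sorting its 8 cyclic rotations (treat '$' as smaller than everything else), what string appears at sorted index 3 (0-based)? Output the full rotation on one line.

All 8 rotations (rotation i = S[i:]+S[:i]):
  rot[0] = kiwi8AF$
  rot[1] = iwi8AF$k
  rot[2] = wi8AF$ki
  rot[3] = i8AF$kiw
  rot[4] = 8AF$kiwi
  rot[5] = AF$kiwi8
  rot[6] = F$kiwi8A
  rot[7] = $kiwi8AF
Sorted (with $ < everything):
  sorted[0] = $kiwi8AF
  sorted[1] = 8AF$kiwi
  sorted[2] = AF$kiwi8
  sorted[3] = F$kiwi8A
  sorted[4] = i8AF$kiw
  sorted[5] = iwi8AF$k
  sorted[6] = kiwi8AF$
  sorted[7] = wi8AF$ki
sorted[3] = F$kiwi8A

Answer: F$kiwi8A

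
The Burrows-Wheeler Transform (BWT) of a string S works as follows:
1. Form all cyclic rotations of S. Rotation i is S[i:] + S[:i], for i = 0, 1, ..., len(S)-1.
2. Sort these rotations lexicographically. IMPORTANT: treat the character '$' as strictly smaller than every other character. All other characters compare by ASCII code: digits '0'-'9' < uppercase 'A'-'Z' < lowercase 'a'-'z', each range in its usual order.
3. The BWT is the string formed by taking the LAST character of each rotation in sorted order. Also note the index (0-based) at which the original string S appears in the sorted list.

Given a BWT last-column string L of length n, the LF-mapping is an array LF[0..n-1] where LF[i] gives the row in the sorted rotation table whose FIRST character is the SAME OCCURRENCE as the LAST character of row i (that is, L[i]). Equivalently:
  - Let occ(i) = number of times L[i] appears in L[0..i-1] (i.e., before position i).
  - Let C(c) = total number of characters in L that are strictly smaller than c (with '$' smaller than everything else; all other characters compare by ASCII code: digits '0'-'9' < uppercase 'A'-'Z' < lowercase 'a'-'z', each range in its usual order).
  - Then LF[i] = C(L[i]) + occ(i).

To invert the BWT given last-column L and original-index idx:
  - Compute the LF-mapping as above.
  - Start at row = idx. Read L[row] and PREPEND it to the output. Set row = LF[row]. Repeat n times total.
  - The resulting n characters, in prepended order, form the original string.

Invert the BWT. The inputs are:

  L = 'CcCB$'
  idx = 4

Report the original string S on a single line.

LF mapping: 2 4 3 1 0
Walk LF starting at row 4, prepending L[row]:
  step 1: row=4, L[4]='$', prepend. Next row=LF[4]=0
  step 2: row=0, L[0]='C', prepend. Next row=LF[0]=2
  step 3: row=2, L[2]='C', prepend. Next row=LF[2]=3
  step 4: row=3, L[3]='B', prepend. Next row=LF[3]=1
  step 5: row=1, L[1]='c', prepend. Next row=LF[1]=4
Reversed output: cBCC$

Answer: cBCC$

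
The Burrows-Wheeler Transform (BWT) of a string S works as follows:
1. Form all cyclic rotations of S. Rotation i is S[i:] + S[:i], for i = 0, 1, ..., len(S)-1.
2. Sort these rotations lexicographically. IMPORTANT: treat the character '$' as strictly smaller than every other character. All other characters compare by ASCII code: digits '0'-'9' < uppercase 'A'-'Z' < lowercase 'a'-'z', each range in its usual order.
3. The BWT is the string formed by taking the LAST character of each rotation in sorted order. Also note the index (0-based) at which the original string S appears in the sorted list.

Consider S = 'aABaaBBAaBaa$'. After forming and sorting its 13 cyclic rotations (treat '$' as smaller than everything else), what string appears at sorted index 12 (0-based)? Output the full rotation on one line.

Answer: aaBBAaBaa$aAB

Derivation:
All 13 rotations (rotation i = S[i:]+S[:i]):
  rot[0] = aABaaBBAaBaa$
  rot[1] = ABaaBBAaBaa$a
  rot[2] = BaaBBAaBaa$aA
  rot[3] = aaBBAaBaa$aAB
  rot[4] = aBBAaBaa$aABa
  rot[5] = BBAaBaa$aABaa
  rot[6] = BAaBaa$aABaaB
  rot[7] = AaBaa$aABaaBB
  rot[8] = aBaa$aABaaBBA
  rot[9] = Baa$aABaaBBAa
  rot[10] = aa$aABaaBBAaB
  rot[11] = a$aABaaBBAaBa
  rot[12] = $aABaaBBAaBaa
Sorted (with $ < everything):
  sorted[0] = $aABaaBBAaBaa
  sorted[1] = ABaaBBAaBaa$a
  sorted[2] = AaBaa$aABaaBB
  sorted[3] = BAaBaa$aABaaB
  sorted[4] = BBAaBaa$aABaa
  sorted[5] = Baa$aABaaBBAa
  sorted[6] = BaaBBAaBaa$aA
  sorted[7] = a$aABaaBBAaBa
  sorted[8] = aABaaBBAaBaa$
  sorted[9] = aBBAaBaa$aABa
  sorted[10] = aBaa$aABaaBBA
  sorted[11] = aa$aABaaBBAaB
  sorted[12] = aaBBAaBaa$aAB
sorted[12] = aaBBAaBaa$aAB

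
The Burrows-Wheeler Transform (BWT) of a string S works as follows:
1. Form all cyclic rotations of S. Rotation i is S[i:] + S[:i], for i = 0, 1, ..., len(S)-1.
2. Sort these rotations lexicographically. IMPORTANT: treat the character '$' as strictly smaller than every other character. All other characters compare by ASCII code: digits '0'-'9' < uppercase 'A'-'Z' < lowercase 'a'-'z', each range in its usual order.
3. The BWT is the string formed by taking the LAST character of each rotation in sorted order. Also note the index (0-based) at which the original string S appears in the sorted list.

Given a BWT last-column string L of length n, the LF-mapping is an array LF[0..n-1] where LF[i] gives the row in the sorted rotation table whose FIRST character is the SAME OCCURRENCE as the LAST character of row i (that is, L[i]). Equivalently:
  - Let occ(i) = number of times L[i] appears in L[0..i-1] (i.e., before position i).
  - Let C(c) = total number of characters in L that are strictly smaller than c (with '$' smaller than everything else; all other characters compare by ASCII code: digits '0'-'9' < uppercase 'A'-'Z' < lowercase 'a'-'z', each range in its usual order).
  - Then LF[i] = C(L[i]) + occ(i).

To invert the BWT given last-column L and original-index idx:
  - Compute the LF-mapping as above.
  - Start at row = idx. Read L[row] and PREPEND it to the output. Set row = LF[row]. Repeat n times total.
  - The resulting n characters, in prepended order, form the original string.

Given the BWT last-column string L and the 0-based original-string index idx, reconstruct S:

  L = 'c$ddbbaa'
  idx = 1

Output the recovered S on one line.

LF mapping: 5 0 6 7 3 4 1 2
Walk LF starting at row 1, prepending L[row]:
  step 1: row=1, L[1]='$', prepend. Next row=LF[1]=0
  step 2: row=0, L[0]='c', prepend. Next row=LF[0]=5
  step 3: row=5, L[5]='b', prepend. Next row=LF[5]=4
  step 4: row=4, L[4]='b', prepend. Next row=LF[4]=3
  step 5: row=3, L[3]='d', prepend. Next row=LF[3]=7
  step 6: row=7, L[7]='a', prepend. Next row=LF[7]=2
  step 7: row=2, L[2]='d', prepend. Next row=LF[2]=6
  step 8: row=6, L[6]='a', prepend. Next row=LF[6]=1
Reversed output: adadbbc$

Answer: adadbbc$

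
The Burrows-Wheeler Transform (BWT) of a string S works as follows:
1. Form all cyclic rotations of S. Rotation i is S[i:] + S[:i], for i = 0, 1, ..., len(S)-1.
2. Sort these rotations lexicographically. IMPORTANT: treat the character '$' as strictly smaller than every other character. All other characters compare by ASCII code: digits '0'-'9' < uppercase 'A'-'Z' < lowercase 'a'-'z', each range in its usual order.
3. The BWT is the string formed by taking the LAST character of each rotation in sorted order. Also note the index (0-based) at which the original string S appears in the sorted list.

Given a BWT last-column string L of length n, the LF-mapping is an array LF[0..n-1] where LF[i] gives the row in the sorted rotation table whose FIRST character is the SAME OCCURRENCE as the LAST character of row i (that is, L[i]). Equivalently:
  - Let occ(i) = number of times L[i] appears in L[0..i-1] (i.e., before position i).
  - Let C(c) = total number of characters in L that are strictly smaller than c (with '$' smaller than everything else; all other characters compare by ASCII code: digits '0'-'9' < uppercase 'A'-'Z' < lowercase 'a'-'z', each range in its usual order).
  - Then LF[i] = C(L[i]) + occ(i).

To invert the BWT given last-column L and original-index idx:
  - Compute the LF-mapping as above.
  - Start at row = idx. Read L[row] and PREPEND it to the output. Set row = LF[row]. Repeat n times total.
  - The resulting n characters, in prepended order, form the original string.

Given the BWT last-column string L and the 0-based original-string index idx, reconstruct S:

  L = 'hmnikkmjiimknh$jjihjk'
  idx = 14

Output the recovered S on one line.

LF mapping: 1 16 19 4 12 13 17 8 5 6 18 14 20 2 0 9 10 7 3 11 15
Walk LF starting at row 14, prepending L[row]:
  step 1: row=14, L[14]='$', prepend. Next row=LF[14]=0
  step 2: row=0, L[0]='h', prepend. Next row=LF[0]=1
  step 3: row=1, L[1]='m', prepend. Next row=LF[1]=16
  step 4: row=16, L[16]='j', prepend. Next row=LF[16]=10
  step 5: row=10, L[10]='m', prepend. Next row=LF[10]=18
  step 6: row=18, L[18]='h', prepend. Next row=LF[18]=3
  step 7: row=3, L[3]='i', prepend. Next row=LF[3]=4
  step 8: row=4, L[4]='k', prepend. Next row=LF[4]=12
  step 9: row=12, L[12]='n', prepend. Next row=LF[12]=20
  step 10: row=20, L[20]='k', prepend. Next row=LF[20]=15
  step 11: row=15, L[15]='j', prepend. Next row=LF[15]=9
  step 12: row=9, L[9]='i', prepend. Next row=LF[9]=6
  step 13: row=6, L[6]='m', prepend. Next row=LF[6]=17
  step 14: row=17, L[17]='i', prepend. Next row=LF[17]=7
  step 15: row=7, L[7]='j', prepend. Next row=LF[7]=8
  step 16: row=8, L[8]='i', prepend. Next row=LF[8]=5
  step 17: row=5, L[5]='k', prepend. Next row=LF[5]=13
  step 18: row=13, L[13]='h', prepend. Next row=LF[13]=2
  step 19: row=2, L[2]='n', prepend. Next row=LF[2]=19
  step 20: row=19, L[19]='j', prepend. Next row=LF[19]=11
  step 21: row=11, L[11]='k', prepend. Next row=LF[11]=14
Reversed output: kjnhkijimijknkihmjmh$

Answer: kjnhkijimijknkihmjmh$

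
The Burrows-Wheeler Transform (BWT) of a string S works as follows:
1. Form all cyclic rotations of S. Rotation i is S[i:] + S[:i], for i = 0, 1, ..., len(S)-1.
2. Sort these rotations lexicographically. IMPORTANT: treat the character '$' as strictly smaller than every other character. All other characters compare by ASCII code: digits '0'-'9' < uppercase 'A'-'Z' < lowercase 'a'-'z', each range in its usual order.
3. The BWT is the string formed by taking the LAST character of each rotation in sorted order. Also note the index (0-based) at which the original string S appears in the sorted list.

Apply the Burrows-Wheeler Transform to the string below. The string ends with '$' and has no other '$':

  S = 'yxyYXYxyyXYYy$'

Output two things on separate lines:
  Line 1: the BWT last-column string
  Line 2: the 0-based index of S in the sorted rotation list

Answer: yyYyXXYyYYyx$x
12

Derivation:
All 14 rotations (rotation i = S[i:]+S[:i]):
  rot[0] = yxyYXYxyyXYYy$
  rot[1] = xyYXYxyyXYYy$y
  rot[2] = yYXYxyyXYYy$yx
  rot[3] = YXYxyyXYYy$yxy
  rot[4] = XYxyyXYYy$yxyY
  rot[5] = YxyyXYYy$yxyYX
  rot[6] = xyyXYYy$yxyYXY
  rot[7] = yyXYYy$yxyYXYx
  rot[8] = yXYYy$yxyYXYxy
  rot[9] = XYYy$yxyYXYxyy
  rot[10] = YYy$yxyYXYxyyX
  rot[11] = Yy$yxyYXYxyyXY
  rot[12] = y$yxyYXYxyyXYY
  rot[13] = $yxyYXYxyyXYYy
Sorted (with $ < everything):
  sorted[0] = $yxyYXYxyyXYYy  (last char: 'y')
  sorted[1] = XYYy$yxyYXYxyy  (last char: 'y')
  sorted[2] = XYxyyXYYy$yxyY  (last char: 'Y')
  sorted[3] = YXYxyyXYYy$yxy  (last char: 'y')
  sorted[4] = YYy$yxyYXYxyyX  (last char: 'X')
  sorted[5] = YxyyXYYy$yxyYX  (last char: 'X')
  sorted[6] = Yy$yxyYXYxyyXY  (last char: 'Y')
  sorted[7] = xyYXYxyyXYYy$y  (last char: 'y')
  sorted[8] = xyyXYYy$yxyYXY  (last char: 'Y')
  sorted[9] = y$yxyYXYxyyXYY  (last char: 'Y')
  sorted[10] = yXYYy$yxyYXYxy  (last char: 'y')
  sorted[11] = yYXYxyyXYYy$yx  (last char: 'x')
  sorted[12] = yxyYXYxyyXYYy$  (last char: '$')
  sorted[13] = yyXYYy$yxyYXYx  (last char: 'x')
Last column: yyYyXXYyYYyx$x
Original string S is at sorted index 12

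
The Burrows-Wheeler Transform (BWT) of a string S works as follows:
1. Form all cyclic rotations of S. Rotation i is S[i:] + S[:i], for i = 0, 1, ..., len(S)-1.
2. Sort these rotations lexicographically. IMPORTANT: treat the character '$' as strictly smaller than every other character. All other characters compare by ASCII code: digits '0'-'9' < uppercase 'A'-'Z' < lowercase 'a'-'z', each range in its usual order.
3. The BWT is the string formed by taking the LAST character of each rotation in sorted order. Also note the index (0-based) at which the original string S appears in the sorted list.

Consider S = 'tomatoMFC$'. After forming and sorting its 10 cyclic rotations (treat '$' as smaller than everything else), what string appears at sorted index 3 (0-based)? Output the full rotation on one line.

All 10 rotations (rotation i = S[i:]+S[:i]):
  rot[0] = tomatoMFC$
  rot[1] = omatoMFC$t
  rot[2] = matoMFC$to
  rot[3] = atoMFC$tom
  rot[4] = toMFC$toma
  rot[5] = oMFC$tomat
  rot[6] = MFC$tomato
  rot[7] = FC$tomatoM
  rot[8] = C$tomatoMF
  rot[9] = $tomatoMFC
Sorted (with $ < everything):
  sorted[0] = $tomatoMFC
  sorted[1] = C$tomatoMF
  sorted[2] = FC$tomatoM
  sorted[3] = MFC$tomato
  sorted[4] = atoMFC$tom
  sorted[5] = matoMFC$to
  sorted[6] = oMFC$tomat
  sorted[7] = omatoMFC$t
  sorted[8] = toMFC$toma
  sorted[9] = tomatoMFC$
sorted[3] = MFC$tomato

Answer: MFC$tomato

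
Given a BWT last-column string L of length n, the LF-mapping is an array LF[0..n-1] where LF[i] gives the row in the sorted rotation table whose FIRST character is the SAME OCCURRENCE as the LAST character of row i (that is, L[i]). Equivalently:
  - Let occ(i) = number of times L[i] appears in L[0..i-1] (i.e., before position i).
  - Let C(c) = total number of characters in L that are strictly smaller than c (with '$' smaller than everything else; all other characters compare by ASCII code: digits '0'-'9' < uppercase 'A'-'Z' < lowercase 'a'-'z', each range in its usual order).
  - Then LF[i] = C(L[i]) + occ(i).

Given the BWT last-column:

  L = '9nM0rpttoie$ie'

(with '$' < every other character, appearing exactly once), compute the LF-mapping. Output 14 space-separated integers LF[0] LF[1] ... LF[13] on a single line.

Char counts: '$':1, '0':1, '9':1, 'M':1, 'e':2, 'i':2, 'n':1, 'o':1, 'p':1, 'r':1, 't':2
C (first-col start): C('$')=0, C('0')=1, C('9')=2, C('M')=3, C('e')=4, C('i')=6, C('n')=8, C('o')=9, C('p')=10, C('r')=11, C('t')=12
L[0]='9': occ=0, LF[0]=C('9')+0=2+0=2
L[1]='n': occ=0, LF[1]=C('n')+0=8+0=8
L[2]='M': occ=0, LF[2]=C('M')+0=3+0=3
L[3]='0': occ=0, LF[3]=C('0')+0=1+0=1
L[4]='r': occ=0, LF[4]=C('r')+0=11+0=11
L[5]='p': occ=0, LF[5]=C('p')+0=10+0=10
L[6]='t': occ=0, LF[6]=C('t')+0=12+0=12
L[7]='t': occ=1, LF[7]=C('t')+1=12+1=13
L[8]='o': occ=0, LF[8]=C('o')+0=9+0=9
L[9]='i': occ=0, LF[9]=C('i')+0=6+0=6
L[10]='e': occ=0, LF[10]=C('e')+0=4+0=4
L[11]='$': occ=0, LF[11]=C('$')+0=0+0=0
L[12]='i': occ=1, LF[12]=C('i')+1=6+1=7
L[13]='e': occ=1, LF[13]=C('e')+1=4+1=5

Answer: 2 8 3 1 11 10 12 13 9 6 4 0 7 5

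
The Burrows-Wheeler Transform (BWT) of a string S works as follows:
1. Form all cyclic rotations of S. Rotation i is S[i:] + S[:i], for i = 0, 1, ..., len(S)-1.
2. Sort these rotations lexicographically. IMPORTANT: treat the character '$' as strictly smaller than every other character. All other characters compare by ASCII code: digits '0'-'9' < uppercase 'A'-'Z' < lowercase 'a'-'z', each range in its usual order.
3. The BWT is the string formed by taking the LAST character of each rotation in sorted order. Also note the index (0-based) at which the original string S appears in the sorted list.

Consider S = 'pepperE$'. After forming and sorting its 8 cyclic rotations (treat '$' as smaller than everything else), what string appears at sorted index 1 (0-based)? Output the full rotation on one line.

All 8 rotations (rotation i = S[i:]+S[:i]):
  rot[0] = pepperE$
  rot[1] = epperE$p
  rot[2] = pperE$pe
  rot[3] = perE$pep
  rot[4] = erE$pepp
  rot[5] = rE$peppe
  rot[6] = E$pepper
  rot[7] = $pepperE
Sorted (with $ < everything):
  sorted[0] = $pepperE
  sorted[1] = E$pepper
  sorted[2] = epperE$p
  sorted[3] = erE$pepp
  sorted[4] = pepperE$
  sorted[5] = perE$pep
  sorted[6] = pperE$pe
  sorted[7] = rE$peppe
sorted[1] = E$pepper

Answer: E$pepper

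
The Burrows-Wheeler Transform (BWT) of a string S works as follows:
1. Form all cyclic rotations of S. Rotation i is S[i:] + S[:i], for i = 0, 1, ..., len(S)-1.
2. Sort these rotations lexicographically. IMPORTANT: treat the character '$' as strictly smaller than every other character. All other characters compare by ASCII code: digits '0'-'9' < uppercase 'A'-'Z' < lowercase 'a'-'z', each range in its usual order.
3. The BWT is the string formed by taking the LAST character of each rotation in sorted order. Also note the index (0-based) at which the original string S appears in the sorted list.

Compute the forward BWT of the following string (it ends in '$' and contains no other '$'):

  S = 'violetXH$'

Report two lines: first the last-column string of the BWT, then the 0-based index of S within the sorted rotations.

Answer: HXtlvoie$
8

Derivation:
All 9 rotations (rotation i = S[i:]+S[:i]):
  rot[0] = violetXH$
  rot[1] = ioletXH$v
  rot[2] = oletXH$vi
  rot[3] = letXH$vio
  rot[4] = etXH$viol
  rot[5] = tXH$viole
  rot[6] = XH$violet
  rot[7] = H$violetX
  rot[8] = $violetXH
Sorted (with $ < everything):
  sorted[0] = $violetXH  (last char: 'H')
  sorted[1] = H$violetX  (last char: 'X')
  sorted[2] = XH$violet  (last char: 't')
  sorted[3] = etXH$viol  (last char: 'l')
  sorted[4] = ioletXH$v  (last char: 'v')
  sorted[5] = letXH$vio  (last char: 'o')
  sorted[6] = oletXH$vi  (last char: 'i')
  sorted[7] = tXH$viole  (last char: 'e')
  sorted[8] = violetXH$  (last char: '$')
Last column: HXtlvoie$
Original string S is at sorted index 8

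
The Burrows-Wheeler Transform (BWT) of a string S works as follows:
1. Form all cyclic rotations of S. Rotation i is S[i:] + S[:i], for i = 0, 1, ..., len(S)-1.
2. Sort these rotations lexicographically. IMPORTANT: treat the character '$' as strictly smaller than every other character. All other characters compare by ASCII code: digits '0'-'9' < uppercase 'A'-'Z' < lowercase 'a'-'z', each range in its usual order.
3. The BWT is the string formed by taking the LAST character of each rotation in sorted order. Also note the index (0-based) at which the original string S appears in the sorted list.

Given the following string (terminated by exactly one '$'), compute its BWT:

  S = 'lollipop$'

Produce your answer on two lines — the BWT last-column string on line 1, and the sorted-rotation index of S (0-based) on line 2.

All 9 rotations (rotation i = S[i:]+S[:i]):
  rot[0] = lollipop$
  rot[1] = ollipop$l
  rot[2] = llipop$lo
  rot[3] = lipop$lol
  rot[4] = ipop$loll
  rot[5] = pop$lolli
  rot[6] = op$lollip
  rot[7] = p$lollipo
  rot[8] = $lollipop
Sorted (with $ < everything):
  sorted[0] = $lollipop  (last char: 'p')
  sorted[1] = ipop$loll  (last char: 'l')
  sorted[2] = lipop$lol  (last char: 'l')
  sorted[3] = llipop$lo  (last char: 'o')
  sorted[4] = lollipop$  (last char: '$')
  sorted[5] = ollipop$l  (last char: 'l')
  sorted[6] = op$lollip  (last char: 'p')
  sorted[7] = p$lollipo  (last char: 'o')
  sorted[8] = pop$lolli  (last char: 'i')
Last column: pllo$lpoi
Original string S is at sorted index 4

Answer: pllo$lpoi
4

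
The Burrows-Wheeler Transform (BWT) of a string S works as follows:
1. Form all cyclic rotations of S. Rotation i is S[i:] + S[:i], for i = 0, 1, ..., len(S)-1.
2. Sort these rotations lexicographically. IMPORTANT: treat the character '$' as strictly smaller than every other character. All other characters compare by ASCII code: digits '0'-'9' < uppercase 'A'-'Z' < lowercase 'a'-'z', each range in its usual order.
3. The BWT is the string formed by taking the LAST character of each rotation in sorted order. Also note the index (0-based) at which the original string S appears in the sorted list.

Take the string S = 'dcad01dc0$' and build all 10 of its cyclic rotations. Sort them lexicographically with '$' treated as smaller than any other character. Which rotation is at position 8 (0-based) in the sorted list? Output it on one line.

Answer: dc0$dcad01

Derivation:
All 10 rotations (rotation i = S[i:]+S[:i]):
  rot[0] = dcad01dc0$
  rot[1] = cad01dc0$d
  rot[2] = ad01dc0$dc
  rot[3] = d01dc0$dca
  rot[4] = 01dc0$dcad
  rot[5] = 1dc0$dcad0
  rot[6] = dc0$dcad01
  rot[7] = c0$dcad01d
  rot[8] = 0$dcad01dc
  rot[9] = $dcad01dc0
Sorted (with $ < everything):
  sorted[0] = $dcad01dc0
  sorted[1] = 0$dcad01dc
  sorted[2] = 01dc0$dcad
  sorted[3] = 1dc0$dcad0
  sorted[4] = ad01dc0$dc
  sorted[5] = c0$dcad01d
  sorted[6] = cad01dc0$d
  sorted[7] = d01dc0$dca
  sorted[8] = dc0$dcad01
  sorted[9] = dcad01dc0$
sorted[8] = dc0$dcad01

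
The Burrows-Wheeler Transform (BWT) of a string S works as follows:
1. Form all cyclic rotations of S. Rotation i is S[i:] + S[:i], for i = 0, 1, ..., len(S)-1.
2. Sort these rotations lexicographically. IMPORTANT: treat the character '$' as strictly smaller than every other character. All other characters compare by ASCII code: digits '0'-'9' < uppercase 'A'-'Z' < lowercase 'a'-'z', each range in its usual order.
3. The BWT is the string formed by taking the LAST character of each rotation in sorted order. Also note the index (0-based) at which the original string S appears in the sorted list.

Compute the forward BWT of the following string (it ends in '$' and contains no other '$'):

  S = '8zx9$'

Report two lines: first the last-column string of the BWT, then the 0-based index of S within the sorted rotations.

Answer: 9$xz8
1

Derivation:
All 5 rotations (rotation i = S[i:]+S[:i]):
  rot[0] = 8zx9$
  rot[1] = zx9$8
  rot[2] = x9$8z
  rot[3] = 9$8zx
  rot[4] = $8zx9
Sorted (with $ < everything):
  sorted[0] = $8zx9  (last char: '9')
  sorted[1] = 8zx9$  (last char: '$')
  sorted[2] = 9$8zx  (last char: 'x')
  sorted[3] = x9$8z  (last char: 'z')
  sorted[4] = zx9$8  (last char: '8')
Last column: 9$xz8
Original string S is at sorted index 1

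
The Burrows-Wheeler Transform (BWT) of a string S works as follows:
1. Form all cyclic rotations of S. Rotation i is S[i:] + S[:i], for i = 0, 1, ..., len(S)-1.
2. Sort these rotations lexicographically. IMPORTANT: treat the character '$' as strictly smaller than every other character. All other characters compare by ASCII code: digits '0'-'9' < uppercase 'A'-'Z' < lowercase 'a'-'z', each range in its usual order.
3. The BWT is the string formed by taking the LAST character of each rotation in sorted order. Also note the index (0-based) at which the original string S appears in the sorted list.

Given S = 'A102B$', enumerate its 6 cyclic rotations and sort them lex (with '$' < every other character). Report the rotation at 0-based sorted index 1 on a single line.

All 6 rotations (rotation i = S[i:]+S[:i]):
  rot[0] = A102B$
  rot[1] = 102B$A
  rot[2] = 02B$A1
  rot[3] = 2B$A10
  rot[4] = B$A102
  rot[5] = $A102B
Sorted (with $ < everything):
  sorted[0] = $A102B
  sorted[1] = 02B$A1
  sorted[2] = 102B$A
  sorted[3] = 2B$A10
  sorted[4] = A102B$
  sorted[5] = B$A102
sorted[1] = 02B$A1

Answer: 02B$A1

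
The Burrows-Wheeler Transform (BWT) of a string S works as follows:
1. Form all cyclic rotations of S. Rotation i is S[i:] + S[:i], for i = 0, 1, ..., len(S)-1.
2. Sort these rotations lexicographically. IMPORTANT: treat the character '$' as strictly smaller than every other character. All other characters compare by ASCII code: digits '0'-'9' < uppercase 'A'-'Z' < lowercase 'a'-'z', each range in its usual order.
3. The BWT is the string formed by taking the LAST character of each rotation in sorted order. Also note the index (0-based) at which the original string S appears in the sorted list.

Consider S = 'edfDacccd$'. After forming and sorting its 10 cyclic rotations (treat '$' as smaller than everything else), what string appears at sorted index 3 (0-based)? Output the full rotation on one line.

Answer: cccd$edfDa

Derivation:
All 10 rotations (rotation i = S[i:]+S[:i]):
  rot[0] = edfDacccd$
  rot[1] = dfDacccd$e
  rot[2] = fDacccd$ed
  rot[3] = Dacccd$edf
  rot[4] = acccd$edfD
  rot[5] = cccd$edfDa
  rot[6] = ccd$edfDac
  rot[7] = cd$edfDacc
  rot[8] = d$edfDaccc
  rot[9] = $edfDacccd
Sorted (with $ < everything):
  sorted[0] = $edfDacccd
  sorted[1] = Dacccd$edf
  sorted[2] = acccd$edfD
  sorted[3] = cccd$edfDa
  sorted[4] = ccd$edfDac
  sorted[5] = cd$edfDacc
  sorted[6] = d$edfDaccc
  sorted[7] = dfDacccd$e
  sorted[8] = edfDacccd$
  sorted[9] = fDacccd$ed
sorted[3] = cccd$edfDa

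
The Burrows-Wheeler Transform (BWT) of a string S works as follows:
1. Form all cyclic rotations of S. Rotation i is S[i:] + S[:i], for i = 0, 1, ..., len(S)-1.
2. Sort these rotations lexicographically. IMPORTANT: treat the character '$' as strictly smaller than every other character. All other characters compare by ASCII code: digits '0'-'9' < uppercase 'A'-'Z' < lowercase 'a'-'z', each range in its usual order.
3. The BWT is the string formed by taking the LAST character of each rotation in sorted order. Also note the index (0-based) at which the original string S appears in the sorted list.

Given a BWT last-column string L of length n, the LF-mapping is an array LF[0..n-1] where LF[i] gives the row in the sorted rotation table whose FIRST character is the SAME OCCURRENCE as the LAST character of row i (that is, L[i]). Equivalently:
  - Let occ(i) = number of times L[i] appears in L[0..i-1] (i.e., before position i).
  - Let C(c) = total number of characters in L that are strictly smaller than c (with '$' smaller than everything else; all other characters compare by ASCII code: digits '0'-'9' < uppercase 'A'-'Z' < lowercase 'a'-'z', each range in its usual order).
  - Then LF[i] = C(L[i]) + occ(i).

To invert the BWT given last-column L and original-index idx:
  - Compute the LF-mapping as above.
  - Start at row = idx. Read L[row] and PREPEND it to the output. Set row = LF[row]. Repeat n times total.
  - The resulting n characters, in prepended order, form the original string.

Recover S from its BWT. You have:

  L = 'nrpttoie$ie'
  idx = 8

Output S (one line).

Answer: repetition$

Derivation:
LF mapping: 5 8 7 9 10 6 3 1 0 4 2
Walk LF starting at row 8, prepending L[row]:
  step 1: row=8, L[8]='$', prepend. Next row=LF[8]=0
  step 2: row=0, L[0]='n', prepend. Next row=LF[0]=5
  step 3: row=5, L[5]='o', prepend. Next row=LF[5]=6
  step 4: row=6, L[6]='i', prepend. Next row=LF[6]=3
  step 5: row=3, L[3]='t', prepend. Next row=LF[3]=9
  step 6: row=9, L[9]='i', prepend. Next row=LF[9]=4
  step 7: row=4, L[4]='t', prepend. Next row=LF[4]=10
  step 8: row=10, L[10]='e', prepend. Next row=LF[10]=2
  step 9: row=2, L[2]='p', prepend. Next row=LF[2]=7
  step 10: row=7, L[7]='e', prepend. Next row=LF[7]=1
  step 11: row=1, L[1]='r', prepend. Next row=LF[1]=8
Reversed output: repetition$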